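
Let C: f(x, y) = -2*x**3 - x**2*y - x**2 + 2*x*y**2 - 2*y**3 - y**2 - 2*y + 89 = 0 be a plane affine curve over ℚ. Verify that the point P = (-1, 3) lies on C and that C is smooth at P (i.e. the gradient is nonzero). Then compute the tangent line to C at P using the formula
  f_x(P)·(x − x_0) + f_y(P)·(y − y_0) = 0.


Tangent line at P: 20*x - 75*y + 245 = 0.

Step 1: f(-1, 3) = 0, so P lies on C.
Step 2: partial derivatives
  f_x(x, y) = -6*x**2 - 2*x*y - 2*x + 2*y**2, f_y(x, y) = -x**2 + 4*x*y - 6*y**2 - 2*y - 2.
  f_x(P) = 20, f_y(P) = -75 (gradient nonzero, so P is smooth).
Step 3: tangent line at P: 20·(x − -1) + -75·(y − 3) = 0.
Expanding: 20*x - 75*y + 245 = 0.


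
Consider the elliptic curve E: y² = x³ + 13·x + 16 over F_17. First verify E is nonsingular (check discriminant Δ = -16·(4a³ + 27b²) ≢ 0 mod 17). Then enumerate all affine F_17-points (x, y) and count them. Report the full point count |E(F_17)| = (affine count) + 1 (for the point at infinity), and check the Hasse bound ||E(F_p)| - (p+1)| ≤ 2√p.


Affine points = {(0, 4), (0, 13), (1, 8), (1, 9), (2, 4), (2, 13), (4, 8), (4, 9), (5, 6), (5, 11), (6, 2), (6, 15), (7, 5), (7, 12), (12, 8), (12, 9), (13, 6), (13, 11), (14, 1), (14, 16), (15, 4), (15, 13), (16, 6), (16, 11)}; affine count = 24; |E(F_17)| = 25.

Discriminant check: Δ ∝ 4a³ + 27b² = 4·13³ + 27·16² = 4·2197 + 27·256 ≡ 9 (mod 17). Nonzero ⇒ E is nonsingular.
For each x ∈ F_17, compute rhs = x³ + 13·x + 16 mod 17, then count y ∈ F_17 with y² ≡ rhs.
  x = 0: rhs = 16, matching y values: 4, 13 (2 points).
  x = 1: rhs = 13, matching y values: 8, 9 (2 points).
  x = 2: rhs = 16, matching y values: 4, 13 (2 points).
  x = 3: rhs = 14, matching y values: none (0 points).
  x = 4: rhs = 13, matching y values: 8, 9 (2 points).
  x = 5: rhs = 2, matching y values: 6, 11 (2 points).
  x = 6: rhs = 4, matching y values: 2, 15 (2 points).
  x = 7: rhs = 8, matching y values: 5, 12 (2 points).
  x = 8: rhs = 3, matching y values: none (0 points).
  x = 9: rhs = 12, matching y values: none (0 points).
  x = 10: rhs = 7, matching y values: none (0 points).
  x = 11: rhs = 11, matching y values: none (0 points).
  x = 12: rhs = 13, matching y values: 8, 9 (2 points).
  x = 13: rhs = 2, matching y values: 6, 11 (2 points).
  x = 14: rhs = 1, matching y values: 1, 16 (2 points).
  x = 15: rhs = 16, matching y values: 4, 13 (2 points).
  x = 16: rhs = 2, matching y values: 6, 11 (2 points).
Total affine count: 24.
Full point count |E(F_17)| = 24 + 1 = 25.
Hasse bound: |25 − (17+1)| = |7| = 7 ≤ 2√17 ≈ 8.2462 ✓.


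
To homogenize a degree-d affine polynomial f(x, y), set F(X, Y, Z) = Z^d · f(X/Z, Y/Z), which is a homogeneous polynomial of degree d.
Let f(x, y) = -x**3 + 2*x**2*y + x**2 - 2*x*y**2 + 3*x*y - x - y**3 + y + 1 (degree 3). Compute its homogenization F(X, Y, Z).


F(X, Y, Z) = -X**3 + 2*X**2*Y + X**2*Z - 2*X*Y**2 + 3*X*Y*Z - X*Z**2 - Y**3 + Y*Z**2 + Z**3

deg(f) = 3.
Substitute x = X/Z, y = Y/Z into f, then multiply by Z^3.
  monomial -1·x^3·y^0 ↦ -1·X^3·Y^0·Z^0.
  monomial 2·x^2·y^1 ↦ 2·X^2·Y^1·Z^0.
  monomial 1·x^2·y^0 ↦ 1·X^2·Y^0·Z^1.
  monomial -2·x^1·y^2 ↦ -2·X^1·Y^2·Z^0.
  monomial 3·x^1·y^1 ↦ 3·X^1·Y^1·Z^1.
  monomial -1·x^1·y^0 ↦ -1·X^1·Y^0·Z^2.
  monomial -1·x^0·y^3 ↦ -1·X^0·Y^3·Z^0.
  monomial 1·x^0·y^1 ↦ 1·X^0·Y^1·Z^2.
  monomial 1·x^0·y^0 ↦ 1·X^0·Y^0·Z^3.
Collecting: F(X, Y, Z) = -X**3 + 2*X**2*Y + X**2*Z - 2*X*Y**2 + 3*X*Y*Z - X*Z**2 - Y**3 + Y*Z**2 + Z**3.


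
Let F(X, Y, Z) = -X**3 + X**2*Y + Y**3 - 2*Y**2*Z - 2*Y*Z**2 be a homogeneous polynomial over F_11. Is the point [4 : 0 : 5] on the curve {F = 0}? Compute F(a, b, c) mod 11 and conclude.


F(4,0,5) ≡ 2 (mod 11); P is NOT on the curve.

Evaluate F(4, 0, 5) term-by-term (mod 11).
  -X**3 ↦ -1·64·1·1 = -64
  X**2*Y ↦ 1·16·0·1 = 0
  Y**3 ↦ 1·1·0·1 = 0
  -2*Y**2*Z ↦ -2·1·0·5 = 0
  -2*Y*Z**2 ↦ -2·1·0·25 = 0
Sum: F(4, 0, 5) = (-64) + (0) + (0) + (0) + (0) = -64.
Reducing mod 11: -64 ≡ 2 (mod 11).
Since F(a, b, c) ≡ 2 ≠ 0 (mod 11), P does NOT lie on the curve.


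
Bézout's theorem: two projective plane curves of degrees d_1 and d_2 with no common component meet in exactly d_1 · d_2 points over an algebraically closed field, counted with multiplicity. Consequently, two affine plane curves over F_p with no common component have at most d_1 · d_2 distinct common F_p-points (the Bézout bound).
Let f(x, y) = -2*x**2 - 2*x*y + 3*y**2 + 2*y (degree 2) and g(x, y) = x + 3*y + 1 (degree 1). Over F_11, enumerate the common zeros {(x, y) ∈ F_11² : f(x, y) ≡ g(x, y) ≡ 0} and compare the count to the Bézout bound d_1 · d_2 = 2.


Common zeros: {(3, 6), (5, 9)}; count = 2; Bézout bound = 2.

deg(f) = 2, deg(g) = 1, so Bézout bound = 2.
Scan x ∈ F_11. For each x, list the y ∈ F_11 with f(x, y) ≡ 0 and those with g(x, y) ≡ 0 (mod 11); the common zeros in that column are the intersection.
  x = 0: f ≡ 0 at y ∈ {0, 3}; g ≡ 0 at y ∈ {7}; common: ∅.
  x = 1: f ≡ 0 at y ∈ ∅; g ≡ 0 at y ∈ {3}; common: ∅.
  x = 2: f ≡ 0 at y ∈ {2, 6}; g ≡ 0 at y ∈ {10}; common: ∅.
  x = 3: f ≡ 0 at y ∈ {6, 10}; g ≡ 0 at y ∈ {6}; common: {6}.
  x = 4: f ≡ 0 at y ∈ ∅; g ≡ 0 at y ∈ {2}; common: ∅.
  x = 5: f ≡ 0 at y ∈ {1, 9}; g ≡ 0 at y ∈ {9}; common: {9}.
  x = 6: f ≡ 0 at y ∈ ∅; g ≡ 0 at y ∈ {5}; common: ∅.
  x = 7: f ≡ 0 at y ∈ {2}; g ≡ 0 at y ∈ {1}; common: ∅.
  x = 8: f ≡ 0 at y ∈ {3, 9}; g ≡ 0 at y ∈ {8}; common: ∅.
  x = 9: f ≡ 0 at y ∈ {10}; g ≡ 0 at y ∈ {4}; common: ∅.
  x = 10: f ≡ 0 at y ∈ ∅; g ≡ 0 at y ∈ {0}; common: ∅.
Collecting: common zeros = {(3, 6), (5, 9)}, so the count is 2.
Comparison with the Bézout bound: 2 ≤ 2 = deg(f)·deg(g), as expected for curves with no common component (the bound is attained).


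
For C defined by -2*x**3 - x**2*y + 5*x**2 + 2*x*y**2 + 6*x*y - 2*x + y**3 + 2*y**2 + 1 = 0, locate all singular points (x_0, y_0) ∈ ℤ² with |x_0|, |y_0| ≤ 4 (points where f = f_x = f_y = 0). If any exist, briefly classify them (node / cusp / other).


Singular points: {(1, -1)}; classification: cusp.

Compute partial derivatives:
  f_x = -6*x**2 - 2*x*y + 10*x + 2*y**2 + 6*y - 2.
  f_y = -x**2 + 4*x*y + 6*x + 3*y**2 + 4*y.
Scan x_0 ∈ {−4, ..., 4}. For each x_0, f_y(x_0, y) is a polynomial in y; find its integer roots y ∈ {−4, ..., 4}, then test f_x and f at those candidates.
  x = -4: f_y(-4, y) = 3*y**2 - 12*y - 40; no integer root y with |y| ≤ 4.
  x = -3: f_y(-3, y) = 3*y**2 - 8*y - 27; no integer root y with |y| ≤ 4.
  x = -2: f_y(-2, y) = 3*y**2 - 4*y - 16; no integer root y with |y| ≤ 4.
  x = -1: f_y(-1, y) = 3*y**2 - 7; no integer root y with |y| ≤ 4.
  x = 0: f_y(0, y) = 3*y**2 + 4*y; vanishes at y ∈ {0}. (0, 0): f_x = -2 ≠ 0.
  x = 1: f_y(1, y) = 3*y**2 + 8*y + 5; vanishes at y ∈ {-1}. (1, -1): f_x = 0, f = 0 — SINGULAR.
  x = 2: f_y(2, y) = 3*y**2 + 12*y + 8; no integer root y with |y| ≤ 4.
  x = 3: f_y(3, y) = 3*y**2 + 16*y + 9; no integer root y with |y| ≤ 4.
  x = 4: f_y(4, y) = 3*y**2 + 20*y + 8; no integer root y with |y| ≤ 4.
Only singular point on the grid: (1, -1).
Classify: substitute x = 1 + u, y = -1 + v and expand: f = -2*u**3 - u**2*v + 2*u*v**2 + v**3 + v**2.
No constant or linear terms (consistent with a singular point). Quadratic part: v**2. Cubic part: -2*u**3 - u**2*v + 2*u*v**2 + v**3.
The quadratic part v**2 is a perfect square, so there is a single (double) tangent line v = 0, i.e. y = -1. Restricting the cubic part to that line (v = 0) leaves -2*u**3 ≠ 0, so f is not divisible by v and the branch is v² ≈ 2*u**3 to lowest order — this is a cusp.
Classification: cusp.


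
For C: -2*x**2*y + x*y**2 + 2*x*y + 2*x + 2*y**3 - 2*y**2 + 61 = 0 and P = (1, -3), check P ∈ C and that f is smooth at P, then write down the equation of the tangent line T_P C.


Tangent line at P: 17*x + 60*y + 163 = 0.

Step 1: f(1, -3) = 0, so P lies on C.
Step 2: partial derivatives
  f_x(x, y) = -4*x*y + y**2 + 2*y + 2, f_y(x, y) = -2*x**2 + 2*x*y + 2*x + 6*y**2 - 4*y.
  f_x(P) = 17, f_y(P) = 60 (gradient nonzero, so P is smooth).
Step 3: tangent line at P: 17·(x − 1) + 60·(y − -3) = 0.
Expanding: 17*x + 60*y + 163 = 0.


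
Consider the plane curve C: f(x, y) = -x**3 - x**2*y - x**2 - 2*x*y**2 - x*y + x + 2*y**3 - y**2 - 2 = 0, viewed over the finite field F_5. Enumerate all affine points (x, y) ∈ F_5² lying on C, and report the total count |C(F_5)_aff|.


Affine F_5-points: {(0, 2), (0, 4), (3, 0), (3, 3), (4, 1), (4, 3)}; count = 6.

For each of the 25 pairs (x, y) ∈ F_5², evaluate f(x, y) mod 5. Record the zeros.
  x = 0: [0↦3, 1↦4, 2↦0, 3↦3, 4↦0]  zeros at y ∈ {2, 4}
  x = 1: [0↦2, 1↦4, 2↦2, 3↦3, 4↦4]  zeros at y ∈ ∅
  x = 2: [0↦3, 1↦4, 2↦2, 3↦4, 4↦2]  zeros at y ∈ ∅
  x = 3: [0↦0, 1↦3, 2↦4, 3↦0, 4↦3]  zeros at y ∈ {0, 3}
  x = 4: [0↦2, 1↦0, 2↦2, 3↦0, 4↦1]  zeros at y ∈ {1, 3}
Collecting zeros: affine points = {(0, 2), (0, 4), (3, 0), (3, 3), (4, 1), (4, 3)}.
Total count |C(F_5)_aff| = 6.


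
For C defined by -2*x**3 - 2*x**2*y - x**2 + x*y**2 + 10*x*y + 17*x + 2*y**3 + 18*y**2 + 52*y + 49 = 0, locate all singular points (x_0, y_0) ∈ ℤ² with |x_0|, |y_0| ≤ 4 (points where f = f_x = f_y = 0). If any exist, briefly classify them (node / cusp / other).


Singular points: {(1, -3)}; classification: node.

Compute partial derivatives:
  f_x = -6*x**2 - 4*x*y - 2*x + y**2 + 10*y + 17.
  f_y = -2*x**2 + 2*x*y + 10*x + 6*y**2 + 36*y + 52.
Scan x_0 ∈ {−4, ..., 4}. For each x_0, f_y(x_0, y) is a polynomial in y; find its integer roots y ∈ {−4, ..., 4}, then test f_x and f at those candidates.
  x = -4: f_y(-4, y) = 6*y**2 + 28*y - 20; no integer root y with |y| ≤ 4.
  x = -3: f_y(-3, y) = 6*y**2 + 30*y + 4; no integer root y with |y| ≤ 4.
  x = -2: f_y(-2, y) = 6*y**2 + 32*y + 24; no integer root y with |y| ≤ 4.
  x = -1: f_y(-1, y) = 6*y**2 + 34*y + 40; vanishes at y ∈ {-4}. (-1, -4): f_x = -27 ≠ 0.
  x = 0: f_y(0, y) = 6*y**2 + 36*y + 52; no integer root y with |y| ≤ 4.
  x = 1: f_y(1, y) = 6*y**2 + 38*y + 60; vanishes at y ∈ {-3}. (1, -3): f_x = 0, f = 0 — SINGULAR.
  x = 2: f_y(2, y) = 6*y**2 + 40*y + 64; vanishes at y ∈ {-4}. (2, -4): f_x = -3 ≠ 0.
  x = 3: f_y(3, y) = 6*y**2 + 42*y + 64; no integer root y with |y| ≤ 4.
  x = 4: f_y(4, y) = 6*y**2 + 44*y + 60; no integer root y with |y| ≤ 4.
Only singular point on the grid: (1, -3).
Classify: substitute x = 1 + u, y = -3 + v and expand: f = -2*u**3 - 2*u**2*v - u**2 + u*v**2 + 2*v**3 + v**2.
No constant or linear terms (consistent with a singular point). Quadratic part: -u**2 + v**2. Cubic part: -2*u**3 - 2*u**2*v + u*v**2 + 2*v**3.
The quadratic part v**2 - u**2 = (v − u)(v + u) splits into two distinct linear factors, so there are two distinct tangent lines y − -3 = ±(x − 1) — this is a node (ordinary double point).
Classification: node.


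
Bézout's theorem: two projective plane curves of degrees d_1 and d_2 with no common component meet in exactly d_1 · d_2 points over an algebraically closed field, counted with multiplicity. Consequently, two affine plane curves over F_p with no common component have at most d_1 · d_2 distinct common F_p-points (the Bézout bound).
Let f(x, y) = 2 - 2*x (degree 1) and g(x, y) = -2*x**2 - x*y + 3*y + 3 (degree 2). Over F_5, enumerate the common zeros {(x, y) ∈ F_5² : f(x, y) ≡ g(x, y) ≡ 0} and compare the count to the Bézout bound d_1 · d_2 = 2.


Common zeros: {(1, 2)}; count = 1; Bézout bound = 2.

deg(f) = 1, deg(g) = 2, so Bézout bound = 2.
Scan x ∈ F_5. For each x, list the y ∈ F_5 with f(x, y) ≡ 0 and those with g(x, y) ≡ 0 (mod 5); the common zeros in that column are the intersection.
  x = 0: f ≡ 0 at y ∈ ∅; g ≡ 0 at y ∈ {4}; common: ∅.
  x = 1: f ≡ 0 at y ∈ {0, 1, 2, 3, 4}; g ≡ 0 at y ∈ {2}; common: {2}.
  x = 2: f ≡ 0 at y ∈ ∅; g ≡ 0 at y ∈ {0}; common: ∅.
  x = 3: f ≡ 0 at y ∈ ∅; g ≡ 0 at y ∈ {0, 1, 2, 3, 4}; common: ∅.
  x = 4: f ≡ 0 at y ∈ ∅; g ≡ 0 at y ∈ {1}; common: ∅.
Collecting: common zeros = {(1, 2)}, so the count is 1.
Comparison with the Bézout bound: 1 ≤ 2 = deg(f)·deg(g), as expected for curves with no common component (the affine F_5-count falls short of the bound because intersections may lie at infinity, over extension fields, or carry multiplicity).


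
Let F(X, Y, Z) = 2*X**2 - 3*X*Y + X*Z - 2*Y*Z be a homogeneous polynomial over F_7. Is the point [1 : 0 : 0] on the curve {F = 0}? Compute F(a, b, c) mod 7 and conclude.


F(1,0,0) ≡ 2 (mod 7); P is NOT on the curve.

Evaluate F(1, 0, 0) term-by-term (mod 7).
  2*X**2 ↦ 2·1·1·1 = 2
  -3*X*Y ↦ -3·1·0·1 = 0
  X*Z ↦ 1·1·1·0 = 0
  -2*Y*Z ↦ -2·1·0·0 = 0
Sum: F(1, 0, 0) = (2) + (0) + (0) + (0) = 2.
Reducing mod 7: 2 ≡ 2 (mod 7).
Since F(a, b, c) ≡ 2 ≠ 0 (mod 7), P does NOT lie on the curve.


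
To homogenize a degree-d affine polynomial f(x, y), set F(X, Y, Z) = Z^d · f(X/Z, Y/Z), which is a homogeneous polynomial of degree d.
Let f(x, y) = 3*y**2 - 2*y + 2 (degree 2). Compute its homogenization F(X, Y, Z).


F(X, Y, Z) = 3*Y**2 - 2*Y*Z + 2*Z**2

deg(f) = 2.
Substitute x = X/Z, y = Y/Z into f, then multiply by Z^2.
  monomial 3·x^0·y^2 ↦ 3·X^0·Y^2·Z^0.
  monomial -2·x^0·y^1 ↦ -2·X^0·Y^1·Z^1.
  monomial 2·x^0·y^0 ↦ 2·X^0·Y^0·Z^2.
Collecting: F(X, Y, Z) = 3*Y**2 - 2*Y*Z + 2*Z**2.


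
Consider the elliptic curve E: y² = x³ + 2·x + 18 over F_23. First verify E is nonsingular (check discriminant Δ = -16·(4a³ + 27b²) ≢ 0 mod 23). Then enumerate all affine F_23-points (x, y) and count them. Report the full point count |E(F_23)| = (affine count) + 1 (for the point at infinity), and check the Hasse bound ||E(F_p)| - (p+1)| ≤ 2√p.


Affine points = {(0, 8), (0, 15), (6, 4), (6, 19), (9, 11), (9, 12), (10, 7), (10, 16), (16, 11), (16, 12), (20, 10), (20, 13), (21, 11), (21, 12)}; affine count = 14; |E(F_23)| = 15.

Discriminant check: Δ ∝ 4a³ + 27b² = 4·2³ + 27·18² = 4·8 + 27·324 ≡ 17 (mod 23). Nonzero ⇒ E is nonsingular.
For each x ∈ F_23, compute rhs = x³ + 2·x + 18 mod 23, then count y ∈ F_23 with y² ≡ rhs.
  x = 0: rhs = 18, matching y values: 8, 15 (2 points).
  x = 1: rhs = 21, matching y values: none (0 points).
  x = 2: rhs = 7, matching y values: none (0 points).
  x = 3: rhs = 5, matching y values: none (0 points).
  x = 4: rhs = 21, matching y values: none (0 points).
  x = 5: rhs = 15, matching y values: none (0 points).
  x = 6: rhs = 16, matching y values: 4, 19 (2 points).
  x = 7: rhs = 7, matching y values: none (0 points).
  x = 8: rhs = 17, matching y values: none (0 points).
  x = 9: rhs = 6, matching y values: 11, 12 (2 points).
  x = 10: rhs = 3, matching y values: 7, 16 (2 points).
  x = 11: rhs = 14, matching y values: none (0 points).
  x = 12: rhs = 22, matching y values: none (0 points).
  x = 13: rhs = 10, matching y values: none (0 points).
  x = 14: rhs = 7, matching y values: none (0 points).
  x = 15: rhs = 19, matching y values: none (0 points).
  x = 16: rhs = 6, matching y values: 11, 12 (2 points).
  x = 17: rhs = 20, matching y values: none (0 points).
  x = 18: rhs = 21, matching y values: none (0 points).
  x = 19: rhs = 15, matching y values: none (0 points).
  x = 20: rhs = 8, matching y values: 10, 13 (2 points).
  x = 21: rhs = 6, matching y values: 11, 12 (2 points).
  x = 22: rhs = 15, matching y values: none (0 points).
Total affine count: 14.
Full point count |E(F_23)| = 14 + 1 = 15.
Hasse bound: |15 − (23+1)| = |-9| = 9 ≤ 2√23 ≈ 9.5917 ✓.


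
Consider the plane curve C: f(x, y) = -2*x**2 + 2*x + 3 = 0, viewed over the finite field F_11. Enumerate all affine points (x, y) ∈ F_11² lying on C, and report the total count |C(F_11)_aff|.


Affine F_11-points: ∅; count = 0.

For each of the 121 pairs (x, y) ∈ F_11², evaluate f(x, y) mod 11. Record the zeros.
  x = 0: [0↦3, 1↦3, 2↦3, 3↦3, 4↦3, 5↦3, 6↦3, 7↦3, 8↦3, 9↦3, 10↦3]  zeros at y ∈ ∅
  x = 1: [0↦3, 1↦3, 2↦3, 3↦3, 4↦3, 5↦3, 6↦3, 7↦3, 8↦3, 9↦3, 10↦3]  zeros at y ∈ ∅
  x = 2: [0↦10, 1↦10, 2↦10, 3↦10, 4↦10, 5↦10, 6↦10, 7↦10, 8↦10, 9↦10, 10↦10]  zeros at y ∈ ∅
  x = 3: [0↦2, 1↦2, 2↦2, 3↦2, 4↦2, 5↦2, 6↦2, 7↦2, 8↦2, 9↦2, 10↦2]  zeros at y ∈ ∅
  x = 4: [0↦1, 1↦1, 2↦1, 3↦1, 4↦1, 5↦1, 6↦1, 7↦1, 8↦1, 9↦1, 10↦1]  zeros at y ∈ ∅
  x = 5: [0↦7, 1↦7, 2↦7, 3↦7, 4↦7, 5↦7, 6↦7, 7↦7, 8↦7, 9↦7, 10↦7]  zeros at y ∈ ∅
  x = 6: [0↦9, 1↦9, 2↦9, 3↦9, 4↦9, 5↦9, 6↦9, 7↦9, 8↦9, 9↦9, 10↦9]  zeros at y ∈ ∅
  x = 7: [0↦7, 1↦7, 2↦7, 3↦7, 4↦7, 5↦7, 6↦7, 7↦7, 8↦7, 9↦7, 10↦7]  zeros at y ∈ ∅
  x = 8: [0↦1, 1↦1, 2↦1, 3↦1, 4↦1, 5↦1, 6↦1, 7↦1, 8↦1, 9↦1, 10↦1]  zeros at y ∈ ∅
  x = 9: [0↦2, 1↦2, 2↦2, 3↦2, 4↦2, 5↦2, 6↦2, 7↦2, 8↦2, 9↦2, 10↦2]  zeros at y ∈ ∅
  x = 10: [0↦10, 1↦10, 2↦10, 3↦10, 4↦10, 5↦10, 6↦10, 7↦10, 8↦10, 9↦10, 10↦10]  zeros at y ∈ ∅
Collecting zeros: affine points = ∅.
Total count |C(F_11)_aff| = 0.


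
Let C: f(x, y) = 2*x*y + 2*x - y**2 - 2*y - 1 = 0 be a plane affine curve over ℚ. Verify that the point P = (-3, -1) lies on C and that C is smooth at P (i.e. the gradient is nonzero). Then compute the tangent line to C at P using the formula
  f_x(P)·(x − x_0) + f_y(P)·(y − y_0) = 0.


Tangent line at P: -6*y - 6 = 0.

Step 1: f(-3, -1) = 0, so P lies on C.
Step 2: partial derivatives
  f_x(x, y) = 2*y + 2, f_y(x, y) = 2*x - 2*y - 2.
  f_x(P) = 0, f_y(P) = -6 (gradient nonzero, so P is smooth).
Step 3: tangent line at P: 0·(x − -3) + -6·(y − -1) = 0.
Expanding: -6*y - 6 = 0.


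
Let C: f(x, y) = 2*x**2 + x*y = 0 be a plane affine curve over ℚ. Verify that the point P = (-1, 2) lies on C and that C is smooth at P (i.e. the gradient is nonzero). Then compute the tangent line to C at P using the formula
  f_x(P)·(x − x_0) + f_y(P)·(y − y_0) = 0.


Tangent line at P: -2*x - y = 0.

Step 1: f(-1, 2) = 0, so P lies on C.
Step 2: partial derivatives
  f_x(x, y) = 4*x + y, f_y(x, y) = x.
  f_x(P) = -2, f_y(P) = -1 (gradient nonzero, so P is smooth).
Step 3: tangent line at P: -2·(x − -1) + -1·(y − 2) = 0.
Expanding: -2*x - y = 0.


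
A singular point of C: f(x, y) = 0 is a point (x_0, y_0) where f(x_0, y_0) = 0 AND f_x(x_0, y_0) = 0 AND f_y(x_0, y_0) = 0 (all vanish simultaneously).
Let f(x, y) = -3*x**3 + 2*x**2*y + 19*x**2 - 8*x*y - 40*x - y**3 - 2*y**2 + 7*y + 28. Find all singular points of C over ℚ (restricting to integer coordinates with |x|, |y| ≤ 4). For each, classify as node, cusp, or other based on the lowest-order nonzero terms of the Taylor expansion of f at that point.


Singular points: {(2, -1)}; classification: node.

Compute partial derivatives:
  f_x = -9*x**2 + 4*x*y + 38*x - 8*y - 40.
  f_y = 2*x**2 - 8*x - 3*y**2 - 4*y + 7.
Scan x_0 ∈ {−4, ..., 4}. For each x_0, f_y(x_0, y) is a polynomial in y; find its integer roots y ∈ {−4, ..., 4}, then test f_x and f at those candidates.
  x = -4: f_y(-4, y) = -3*y**2 - 4*y + 71; no integer root y with |y| ≤ 4.
  x = -3: f_y(-3, y) = -3*y**2 - 4*y + 49; no integer root y with |y| ≤ 4.
  x = -2: f_y(-2, y) = -3*y**2 - 4*y + 31; no integer root y with |y| ≤ 4.
  x = -1: f_y(-1, y) = -3*y**2 - 4*y + 17; no integer root y with |y| ≤ 4.
  x = 0: f_y(0, y) = -3*y**2 - 4*y + 7; vanishes at y ∈ {1}. (0, 1): f_x = -48 ≠ 0.
  x = 1: f_y(1, y) = -3*y**2 - 4*y + 1; no integer root y with |y| ≤ 4.
  x = 2: f_y(2, y) = -3*y**2 - 4*y - 1; vanishes at y ∈ {-1}. (2, -1): f_x = 0, f = 0 — SINGULAR.
  x = 3: f_y(3, y) = -3*y**2 - 4*y + 1; no integer root y with |y| ≤ 4.
  x = 4: f_y(4, y) = -3*y**2 - 4*y + 7; vanishes at y ∈ {1}. (4, 1): f_x = -24 ≠ 0.
Only singular point on the grid: (2, -1).
Classify: substitute x = 2 + u, y = -1 + v and expand: f = -3*u**3 + 2*u**2*v - u**2 - v**3 + v**2.
No constant or linear terms (consistent with a singular point). Quadratic part: -u**2 + v**2. Cubic part: -3*u**3 + 2*u**2*v - v**3.
The quadratic part v**2 - u**2 = (v − u)(v + u) splits into two distinct linear factors, so there are two distinct tangent lines y − -1 = ±(x − 2) — this is a node (ordinary double point).
Classification: node.


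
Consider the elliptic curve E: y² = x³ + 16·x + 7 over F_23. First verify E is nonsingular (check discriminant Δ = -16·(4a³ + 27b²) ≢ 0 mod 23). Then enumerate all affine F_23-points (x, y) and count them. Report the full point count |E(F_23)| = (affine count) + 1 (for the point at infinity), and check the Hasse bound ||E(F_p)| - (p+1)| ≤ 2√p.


Affine points = {(1, 1), (1, 22), (2, 1), (2, 22), (3, 6), (3, 17), (7, 5), (7, 18), (8, 7), (8, 16), (9, 11), (9, 12), (12, 8), (12, 15), (14, 10), (14, 13), (16, 9), (16, 14), (18, 3), (18, 20), (20, 1), (20, 22), (21, 6), (21, 17), (22, 6), (22, 17)}; affine count = 26; |E(F_23)| = 27.

Discriminant check: Δ ∝ 4a³ + 27b² = 4·16³ + 27·7² = 4·4096 + 27·49 ≡ 20 (mod 23). Nonzero ⇒ E is nonsingular.
For each x ∈ F_23, compute rhs = x³ + 16·x + 7 mod 23, then count y ∈ F_23 with y² ≡ rhs.
  x = 0: rhs = 7, matching y values: none (0 points).
  x = 1: rhs = 1, matching y values: 1, 22 (2 points).
  x = 2: rhs = 1, matching y values: 1, 22 (2 points).
  x = 3: rhs = 13, matching y values: 6, 17 (2 points).
  x = 4: rhs = 20, matching y values: none (0 points).
  x = 5: rhs = 5, matching y values: none (0 points).
  x = 6: rhs = 20, matching y values: none (0 points).
  x = 7: rhs = 2, matching y values: 5, 18 (2 points).
  x = 8: rhs = 3, matching y values: 7, 16 (2 points).
  x = 9: rhs = 6, matching y values: 11, 12 (2 points).
  x = 10: rhs = 17, matching y values: none (0 points).
  x = 11: rhs = 19, matching y values: none (0 points).
  x = 12: rhs = 18, matching y values: 8, 15 (2 points).
  x = 13: rhs = 20, matching y values: none (0 points).
  x = 14: rhs = 8, matching y values: 10, 13 (2 points).
  x = 15: rhs = 11, matching y values: none (0 points).
  x = 16: rhs = 12, matching y values: 9, 14 (2 points).
  x = 17: rhs = 17, matching y values: none (0 points).
  x = 18: rhs = 9, matching y values: 3, 20 (2 points).
  x = 19: rhs = 17, matching y values: none (0 points).
  x = 20: rhs = 1, matching y values: 1, 22 (2 points).
  x = 21: rhs = 13, matching y values: 6, 17 (2 points).
  x = 22: rhs = 13, matching y values: 6, 17 (2 points).
Total affine count: 26.
Full point count |E(F_23)| = 26 + 1 = 27.
Hasse bound: |27 − (23+1)| = |3| = 3 ≤ 2√23 ≈ 9.5917 ✓.


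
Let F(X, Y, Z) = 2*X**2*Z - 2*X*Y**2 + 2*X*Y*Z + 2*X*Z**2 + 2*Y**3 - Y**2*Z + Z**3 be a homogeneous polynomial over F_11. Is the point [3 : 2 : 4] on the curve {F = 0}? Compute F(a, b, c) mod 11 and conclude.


F(3,2,4) ≡ 3 (mod 11); P is NOT on the curve.

Evaluate F(3, 2, 4) term-by-term (mod 11).
  2*X**2*Z ↦ 2·9·1·4 = 72
  -2*X*Y**2 ↦ -2·3·4·1 = -24
  2*X*Y*Z ↦ 2·3·2·4 = 48
  2*X*Z**2 ↦ 2·3·1·16 = 96
  2*Y**3 ↦ 2·1·8·1 = 16
  -Y**2*Z ↦ -1·1·4·4 = -16
  Z**3 ↦ 1·1·1·64 = 64
Sum: F(3, 2, 4) = (72) + (-24) + (48) + (96) + (16) + (-16) + (64) = 256.
Reducing mod 11: 256 ≡ 3 (mod 11).
Since F(a, b, c) ≡ 3 ≠ 0 (mod 11), P does NOT lie on the curve.


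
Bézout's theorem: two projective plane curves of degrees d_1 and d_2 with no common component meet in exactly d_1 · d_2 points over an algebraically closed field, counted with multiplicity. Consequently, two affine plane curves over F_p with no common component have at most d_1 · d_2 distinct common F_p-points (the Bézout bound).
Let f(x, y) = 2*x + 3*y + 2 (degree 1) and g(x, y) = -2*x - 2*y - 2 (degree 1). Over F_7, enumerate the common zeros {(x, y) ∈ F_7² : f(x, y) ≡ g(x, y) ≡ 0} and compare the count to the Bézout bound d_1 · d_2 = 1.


Common zeros: {(6, 0)}; count = 1; Bézout bound = 1.

deg(f) = 1, deg(g) = 1, so Bézout bound = 1.
Scan x ∈ F_7. For each x, list the y ∈ F_7 with f(x, y) ≡ 0 and those with g(x, y) ≡ 0 (mod 7); the common zeros in that column are the intersection.
  x = 0: f ≡ 0 at y ∈ {4}; g ≡ 0 at y ∈ {6}; common: ∅.
  x = 1: f ≡ 0 at y ∈ {1}; g ≡ 0 at y ∈ {5}; common: ∅.
  x = 2: f ≡ 0 at y ∈ {5}; g ≡ 0 at y ∈ {4}; common: ∅.
  x = 3: f ≡ 0 at y ∈ {2}; g ≡ 0 at y ∈ {3}; common: ∅.
  x = 4: f ≡ 0 at y ∈ {6}; g ≡ 0 at y ∈ {2}; common: ∅.
  x = 5: f ≡ 0 at y ∈ {3}; g ≡ 0 at y ∈ {1}; common: ∅.
  x = 6: f ≡ 0 at y ∈ {0}; g ≡ 0 at y ∈ {0}; common: {0}.
Collecting: common zeros = {(6, 0)}, so the count is 1.
Comparison with the Bézout bound: 1 ≤ 1 = deg(f)·deg(g), as expected for curves with no common component (the bound is attained).


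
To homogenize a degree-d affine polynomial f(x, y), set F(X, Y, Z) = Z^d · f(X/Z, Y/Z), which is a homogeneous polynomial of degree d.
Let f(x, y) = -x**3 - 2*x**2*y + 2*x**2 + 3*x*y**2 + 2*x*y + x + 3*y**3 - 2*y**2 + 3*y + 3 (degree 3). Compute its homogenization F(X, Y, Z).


F(X, Y, Z) = -X**3 - 2*X**2*Y + 2*X**2*Z + 3*X*Y**2 + 2*X*Y*Z + X*Z**2 + 3*Y**3 - 2*Y**2*Z + 3*Y*Z**2 + 3*Z**3

deg(f) = 3.
Substitute x = X/Z, y = Y/Z into f, then multiply by Z^3.
  monomial -1·x^3·y^0 ↦ -1·X^3·Y^0·Z^0.
  monomial -2·x^2·y^1 ↦ -2·X^2·Y^1·Z^0.
  monomial 2·x^2·y^0 ↦ 2·X^2·Y^0·Z^1.
  monomial 3·x^1·y^2 ↦ 3·X^1·Y^2·Z^0.
  monomial 2·x^1·y^1 ↦ 2·X^1·Y^1·Z^1.
  monomial 1·x^1·y^0 ↦ 1·X^1·Y^0·Z^2.
  monomial 3·x^0·y^3 ↦ 3·X^0·Y^3·Z^0.
  monomial -2·x^0·y^2 ↦ -2·X^0·Y^2·Z^1.
  monomial 3·x^0·y^1 ↦ 3·X^0·Y^1·Z^2.
  monomial 3·x^0·y^0 ↦ 3·X^0·Y^0·Z^3.
Collecting: F(X, Y, Z) = -X**3 - 2*X**2*Y + 2*X**2*Z + 3*X*Y**2 + 2*X*Y*Z + X*Z**2 + 3*Y**3 - 2*Y**2*Z + 3*Y*Z**2 + 3*Z**3.


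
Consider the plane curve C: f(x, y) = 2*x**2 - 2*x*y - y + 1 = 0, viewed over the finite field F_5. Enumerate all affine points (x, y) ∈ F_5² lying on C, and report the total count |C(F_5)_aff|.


Affine F_5-points: {(0, 1), (1, 1), (3, 2), (4, 2)}; count = 4.

For each of the 25 pairs (x, y) ∈ F_5², evaluate f(x, y) mod 5. Record the zeros.
  x = 0: [0↦1, 1↦0, 2↦4, 3↦3, 4↦2]  zeros at y ∈ {1}
  x = 1: [0↦3, 1↦0, 2↦2, 3↦4, 4↦1]  zeros at y ∈ {1}
  x = 2: [0↦4, 1↦4, 2↦4, 3↦4, 4↦4]  zeros at y ∈ ∅
  x = 3: [0↦4, 1↦2, 2↦0, 3↦3, 4↦1]  zeros at y ∈ {2}
  x = 4: [0↦3, 1↦4, 2↦0, 3↦1, 4↦2]  zeros at y ∈ {2}
Collecting zeros: affine points = {(0, 1), (1, 1), (3, 2), (4, 2)}.
Total count |C(F_5)_aff| = 4.


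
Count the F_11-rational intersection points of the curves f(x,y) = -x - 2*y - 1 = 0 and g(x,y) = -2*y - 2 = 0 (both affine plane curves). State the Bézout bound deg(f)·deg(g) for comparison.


Common zeros: {(1, 10)}; count = 1; Bézout bound = 1.

deg(f) = 1, deg(g) = 1, so Bézout bound = 1.
Scan x ∈ F_11. For each x, list the y ∈ F_11 with f(x, y) ≡ 0 and those with g(x, y) ≡ 0 (mod 11); the common zeros in that column are the intersection.
  x = 0: f ≡ 0 at y ∈ {5}; g ≡ 0 at y ∈ {10}; common: ∅.
  x = 1: f ≡ 0 at y ∈ {10}; g ≡ 0 at y ∈ {10}; common: {10}.
  x = 2: f ≡ 0 at y ∈ {4}; g ≡ 0 at y ∈ {10}; common: ∅.
  x = 3: f ≡ 0 at y ∈ {9}; g ≡ 0 at y ∈ {10}; common: ∅.
  x = 4: f ≡ 0 at y ∈ {3}; g ≡ 0 at y ∈ {10}; common: ∅.
  x = 5: f ≡ 0 at y ∈ {8}; g ≡ 0 at y ∈ {10}; common: ∅.
  x = 6: f ≡ 0 at y ∈ {2}; g ≡ 0 at y ∈ {10}; common: ∅.
  x = 7: f ≡ 0 at y ∈ {7}; g ≡ 0 at y ∈ {10}; common: ∅.
  x = 8: f ≡ 0 at y ∈ {1}; g ≡ 0 at y ∈ {10}; common: ∅.
  x = 9: f ≡ 0 at y ∈ {6}; g ≡ 0 at y ∈ {10}; common: ∅.
  x = 10: f ≡ 0 at y ∈ {0}; g ≡ 0 at y ∈ {10}; common: ∅.
Collecting: common zeros = {(1, 10)}, so the count is 1.
Comparison with the Bézout bound: 1 ≤ 1 = deg(f)·deg(g), as expected for curves with no common component (the bound is attained).


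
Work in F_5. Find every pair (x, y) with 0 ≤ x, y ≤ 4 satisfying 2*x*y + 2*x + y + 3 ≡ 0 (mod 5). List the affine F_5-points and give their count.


Affine F_5-points: {(0, 2), (1, 0), (3, 3), (4, 1)}; count = 4.

For each of the 25 pairs (x, y) ∈ F_5², evaluate f(x, y) mod 5. Record the zeros.
  x = 0: [0↦3, 1↦4, 2↦0, 3↦1, 4↦2]  zeros at y ∈ {2}
  x = 1: [0↦0, 1↦3, 2↦1, 3↦4, 4↦2]  zeros at y ∈ {0}
  x = 2: [0↦2, 1↦2, 2↦2, 3↦2, 4↦2]  zeros at y ∈ ∅
  x = 3: [0↦4, 1↦1, 2↦3, 3↦0, 4↦2]  zeros at y ∈ {3}
  x = 4: [0↦1, 1↦0, 2↦4, 3↦3, 4↦2]  zeros at y ∈ {1}
Collecting zeros: affine points = {(0, 2), (1, 0), (3, 3), (4, 1)}.
Total count |C(F_5)_aff| = 4.


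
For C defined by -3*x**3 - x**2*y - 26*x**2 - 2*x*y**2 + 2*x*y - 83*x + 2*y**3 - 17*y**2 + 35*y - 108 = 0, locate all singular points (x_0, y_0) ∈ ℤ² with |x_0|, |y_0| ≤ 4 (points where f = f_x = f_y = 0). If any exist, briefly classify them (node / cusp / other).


Singular points: {(-3, 2)}; classification: node.

Compute partial derivatives:
  f_x = -9*x**2 - 2*x*y - 52*x - 2*y**2 + 2*y - 83.
  f_y = -x**2 - 4*x*y + 2*x + 6*y**2 - 34*y + 35.
Scan x_0 ∈ {−4, ..., 4}. For each x_0, f_y(x_0, y) is a polynomial in y; find its integer roots y ∈ {−4, ..., 4}, then test f_x and f at those candidates.
  x = -4: f_y(-4, y) = 6*y**2 - 18*y + 11; no integer root y with |y| ≤ 4.
  x = -3: f_y(-3, y) = 6*y**2 - 22*y + 20; vanishes at y ∈ {2}. (-3, 2): f_x = 0, f = 0 — SINGULAR.
  x = -2: f_y(-2, y) = 6*y**2 - 26*y + 27; no integer root y with |y| ≤ 4.
  x = -1: f_y(-1, y) = 6*y**2 - 30*y + 32; no integer root y with |y| ≤ 4.
  x = 0: f_y(0, y) = 6*y**2 - 34*y + 35; no integer root y with |y| ≤ 4.
  x = 1: f_y(1, y) = 6*y**2 - 38*y + 36; no integer root y with |y| ≤ 4.
  x = 2: f_y(2, y) = 6*y**2 - 42*y + 35; no integer root y with |y| ≤ 4.
  x = 3: f_y(3, y) = 6*y**2 - 46*y + 32; no integer root y with |y| ≤ 4.
  x = 4: f_y(4, y) = 6*y**2 - 50*y + 27; no integer root y with |y| ≤ 4.
Only singular point on the grid: (-3, 2).
Classify: substitute x = -3 + u, y = 2 + v and expand: f = -3*u**3 - u**2*v - u**2 - 2*u*v**2 + 2*v**3 + v**2.
No constant or linear terms (consistent with a singular point). Quadratic part: -u**2 + v**2. Cubic part: -3*u**3 - u**2*v - 2*u*v**2 + 2*v**3.
The quadratic part v**2 - u**2 = (v − u)(v + u) splits into two distinct linear factors, so there are two distinct tangent lines y − 2 = ±(x − -3) — this is a node (ordinary double point).
Classification: node.


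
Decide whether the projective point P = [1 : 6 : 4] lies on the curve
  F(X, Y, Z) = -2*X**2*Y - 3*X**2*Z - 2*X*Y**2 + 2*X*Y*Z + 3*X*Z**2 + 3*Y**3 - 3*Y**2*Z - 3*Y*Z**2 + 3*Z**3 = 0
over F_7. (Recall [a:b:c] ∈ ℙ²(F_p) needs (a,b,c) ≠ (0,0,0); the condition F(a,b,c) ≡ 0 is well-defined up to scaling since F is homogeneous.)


F(1,6,4) ≡ 1 (mod 7); P is NOT on the curve.

Evaluate F(1, 6, 4) term-by-term (mod 7).
  -2*X**2*Y ↦ -2·1·6·1 = -12
  -3*X**2*Z ↦ -3·1·1·4 = -12
  -2*X*Y**2 ↦ -2·1·36·1 = -72
  2*X*Y*Z ↦ 2·1·6·4 = 48
  3*X*Z**2 ↦ 3·1·1·16 = 48
  3*Y**3 ↦ 3·1·216·1 = 648
  -3*Y**2*Z ↦ -3·1·36·4 = -432
  -3*Y*Z**2 ↦ -3·1·6·16 = -288
  3*Z**3 ↦ 3·1·1·64 = 192
Sum: F(1, 6, 4) = (-12) + (-12) + (-72) + (48) + (48) + (648) + (-432) + (-288) + (192) = 120.
Reducing mod 7: 120 ≡ 1 (mod 7).
Since F(a, b, c) ≡ 1 ≠ 0 (mod 7), P does NOT lie on the curve.


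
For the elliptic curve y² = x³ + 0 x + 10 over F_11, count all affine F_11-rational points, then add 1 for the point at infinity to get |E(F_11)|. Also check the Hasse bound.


Affine points = {(1, 0), (3, 2), (3, 9), (5, 5), (5, 6), (7, 1), (7, 10), (8, 4), (8, 7), (10, 3), (10, 8)}; affine count = 11; |E(F_11)| = 12.

Discriminant check: Δ ∝ 4a³ + 27b² = 4·0³ + 27·10² = 4·0 + 27·100 ≡ 5 (mod 11). Nonzero ⇒ E is nonsingular.
For each x ∈ F_11, compute rhs = x³ + 0·x + 10 mod 11, then count y ∈ F_11 with y² ≡ rhs.
  x = 0: rhs = 10, matching y values: none (0 points).
  x = 1: rhs = 0, matching y values: 0 (1 points).
  x = 2: rhs = 7, matching y values: none (0 points).
  x = 3: rhs = 4, matching y values: 2, 9 (2 points).
  x = 4: rhs = 8, matching y values: none (0 points).
  x = 5: rhs = 3, matching y values: 5, 6 (2 points).
  x = 6: rhs = 6, matching y values: none (0 points).
  x = 7: rhs = 1, matching y values: 1, 10 (2 points).
  x = 8: rhs = 5, matching y values: 4, 7 (2 points).
  x = 9: rhs = 2, matching y values: none (0 points).
  x = 10: rhs = 9, matching y values: 3, 8 (2 points).
Total affine count: 11.
Full point count |E(F_11)| = 11 + 1 = 12.
Hasse bound: |12 − (11+1)| = |0| = 0 ≤ 2√11 ≈ 6.6332 ✓.


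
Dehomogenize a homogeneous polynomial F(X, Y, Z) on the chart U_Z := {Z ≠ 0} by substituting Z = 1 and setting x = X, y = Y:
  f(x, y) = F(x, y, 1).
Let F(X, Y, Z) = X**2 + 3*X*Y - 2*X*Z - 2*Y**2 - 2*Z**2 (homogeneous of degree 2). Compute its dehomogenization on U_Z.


f(x, y) = x**2 + 3*x*y - 2*x - 2*y**2 - 2

On U_Z we set Z = 1. Each monomial c·X^i·Y^j·Z^k in F becomes c·x^i·y^j·1^k = c·x^i·y^j.
Substituting Z = 1: F(X, Y, 1) = x**2 + 3*x*y - 2*x - 2*y**2 - 2.
Note: deg(f) ≤ deg(F) = 2; strict inequality happens when F is divisible by Z (lost terms).


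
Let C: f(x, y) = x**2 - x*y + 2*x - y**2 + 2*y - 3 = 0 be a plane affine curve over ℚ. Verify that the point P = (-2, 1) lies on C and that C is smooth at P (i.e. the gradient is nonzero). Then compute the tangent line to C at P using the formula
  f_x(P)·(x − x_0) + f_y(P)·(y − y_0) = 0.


Tangent line at P: -3*x + 2*y - 8 = 0.

Step 1: f(-2, 1) = 0, so P lies on C.
Step 2: partial derivatives
  f_x(x, y) = 2*x - y + 2, f_y(x, y) = -x - 2*y + 2.
  f_x(P) = -3, f_y(P) = 2 (gradient nonzero, so P is smooth).
Step 3: tangent line at P: -3·(x − -2) + 2·(y − 1) = 0.
Expanding: -3*x + 2*y - 8 = 0.


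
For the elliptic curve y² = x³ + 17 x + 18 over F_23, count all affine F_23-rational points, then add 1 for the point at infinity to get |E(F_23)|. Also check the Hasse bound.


Affine points = {(0, 8), (0, 15), (1, 6), (1, 17), (3, 2), (3, 21), (4, 9), (4, 14), (9, 7), (9, 16), (11, 8), (11, 15), (12, 8), (12, 15), (16, 4), (16, 19), (19, 1), (19, 22), (20, 3), (20, 20), (22, 0)}; affine count = 21; |E(F_23)| = 22.

Discriminant check: Δ ∝ 4a³ + 27b² = 4·17³ + 27·18² = 4·4913 + 27·324 ≡ 18 (mod 23). Nonzero ⇒ E is nonsingular.
For each x ∈ F_23, compute rhs = x³ + 17·x + 18 mod 23, then count y ∈ F_23 with y² ≡ rhs.
  x = 0: rhs = 18, matching y values: 8, 15 (2 points).
  x = 1: rhs = 13, matching y values: 6, 17 (2 points).
  x = 2: rhs = 14, matching y values: none (0 points).
  x = 3: rhs = 4, matching y values: 2, 21 (2 points).
  x = 4: rhs = 12, matching y values: 9, 14 (2 points).
  x = 5: rhs = 21, matching y values: none (0 points).
  x = 6: rhs = 14, matching y values: none (0 points).
  x = 7: rhs = 20, matching y values: none (0 points).
  x = 8: rhs = 22, matching y values: none (0 points).
  x = 9: rhs = 3, matching y values: 7, 16 (2 points).
  x = 10: rhs = 15, matching y values: none (0 points).
  x = 11: rhs = 18, matching y values: 8, 15 (2 points).
  x = 12: rhs = 18, matching y values: 8, 15 (2 points).
  x = 13: rhs = 21, matching y values: none (0 points).
  x = 14: rhs = 10, matching y values: none (0 points).
  x = 15: rhs = 14, matching y values: none (0 points).
  x = 16: rhs = 16, matching y values: 4, 19 (2 points).
  x = 17: rhs = 22, matching y values: none (0 points).
  x = 18: rhs = 15, matching y values: none (0 points).
  x = 19: rhs = 1, matching y values: 1, 22 (2 points).
  x = 20: rhs = 9, matching y values: 3, 20 (2 points).
  x = 21: rhs = 22, matching y values: none (0 points).
  x = 22: rhs = 0, matching y values: 0 (1 points).
Total affine count: 21.
Full point count |E(F_23)| = 21 + 1 = 22.
Hasse bound: |22 − (23+1)| = |-2| = 2 ≤ 2√23 ≈ 9.5917 ✓.


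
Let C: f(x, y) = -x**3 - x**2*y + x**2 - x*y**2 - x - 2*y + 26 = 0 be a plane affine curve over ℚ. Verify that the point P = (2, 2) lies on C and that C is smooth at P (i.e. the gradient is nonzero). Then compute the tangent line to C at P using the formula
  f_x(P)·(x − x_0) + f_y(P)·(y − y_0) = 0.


Tangent line at P: -21*x - 14*y + 70 = 0.

Step 1: f(2, 2) = 0, so P lies on C.
Step 2: partial derivatives
  f_x(x, y) = -3*x**2 - 2*x*y + 2*x - y**2 - 1, f_y(x, y) = -x**2 - 2*x*y - 2.
  f_x(P) = -21, f_y(P) = -14 (gradient nonzero, so P is smooth).
Step 3: tangent line at P: -21·(x − 2) + -14·(y − 2) = 0.
Expanding: -21*x - 14*y + 70 = 0.


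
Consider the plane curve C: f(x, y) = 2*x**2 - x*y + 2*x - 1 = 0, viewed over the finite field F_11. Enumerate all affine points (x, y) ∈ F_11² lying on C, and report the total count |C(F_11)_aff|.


Affine F_11-points: {(1, 3), (2, 0), (3, 4), (4, 7), (5, 3), (6, 1), (7, 8), (8, 0), (9, 4), (10, 1)}; count = 10.

For each of the 121 pairs (x, y) ∈ F_11², evaluate f(x, y) mod 11. Record the zeros.
  x = 0: [0↦10, 1↦10, 2↦10, 3↦10, 4↦10, 5↦10, 6↦10, 7↦10, 8↦10, 9↦10, 10↦10]  zeros at y ∈ ∅
  x = 1: [0↦3, 1↦2, 2↦1, 3↦0, 4↦10, 5↦9, 6↦8, 7↦7, 8↦6, 9↦5, 10↦4]  zeros at y ∈ {3}
  x = 2: [0↦0, 1↦9, 2↦7, 3↦5, 4↦3, 5↦1, 6↦10, 7↦8, 8↦6, 9↦4, 10↦2]  zeros at y ∈ {0}
  x = 3: [0↦1, 1↦9, 2↦6, 3↦3, 4↦0, 5↦8, 6↦5, 7↦2, 8↦10, 9↦7, 10↦4]  zeros at y ∈ {4}
  x = 4: [0↦6, 1↦2, 2↦9, 3↦5, 4↦1, 5↦8, 6↦4, 7↦0, 8↦7, 9↦3, 10↦10]  zeros at y ∈ {7}
  x = 5: [0↦4, 1↦10, 2↦5, 3↦0, 4↦6, 5↦1, 6↦7, 7↦2, 8↦8, 9↦3, 10↦9]  zeros at y ∈ {3}
  x = 6: [0↦6, 1↦0, 2↦5, 3↦10, 4↦4, 5↦9, 6↦3, 7↦8, 8↦2, 9↦7, 10↦1]  zeros at y ∈ {1}
  x = 7: [0↦1, 1↦5, 2↦9, 3↦2, 4↦6, 5↦10, 6↦3, 7↦7, 8↦0, 9↦4, 10↦8]  zeros at y ∈ {8}
  x = 8: [0↦0, 1↦3, 2↦6, 3↦9, 4↦1, 5↦4, 6↦7, 7↦10, 8↦2, 9↦5, 10↦8]  zeros at y ∈ {0}
  x = 9: [0↦3, 1↦5, 2↦7, 3↦9, 4↦0, 5↦2, 6↦4, 7↦6, 8↦8, 9↦10, 10↦1]  zeros at y ∈ {4}
  x = 10: [0↦10, 1↦0, 2↦1, 3↦2, 4↦3, 5↦4, 6↦5, 7↦6, 8↦7, 9↦8, 10↦9]  zeros at y ∈ {1}
Collecting zeros: affine points = {(1, 3), (2, 0), (3, 4), (4, 7), (5, 3), (6, 1), (7, 8), (8, 0), (9, 4), (10, 1)}.
Total count |C(F_11)_aff| = 10.


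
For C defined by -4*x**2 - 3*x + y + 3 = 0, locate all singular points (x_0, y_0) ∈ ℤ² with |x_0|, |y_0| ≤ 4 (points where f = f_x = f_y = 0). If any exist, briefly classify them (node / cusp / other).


No singular points in the scanned grid; C is smooth there.

Compute partial derivatives:
  f_x = -8*x - 3.
  f_y = 1.
f_y = 1 is a nonzero constant, so f_y never vanishes: no point (x, y) can satisfy f = f_x = f_y = 0. In particular no (x, y) ∈ {−4, ..., 4}² is singular; the curve is smooth.


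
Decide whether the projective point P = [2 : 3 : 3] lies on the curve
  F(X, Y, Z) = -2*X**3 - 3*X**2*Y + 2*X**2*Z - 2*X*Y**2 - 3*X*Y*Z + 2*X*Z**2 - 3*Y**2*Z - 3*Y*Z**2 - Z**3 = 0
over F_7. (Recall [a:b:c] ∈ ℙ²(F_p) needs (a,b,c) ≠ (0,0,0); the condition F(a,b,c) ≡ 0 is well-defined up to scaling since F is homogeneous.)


F(2,3,3) ≡ 2 (mod 7); P is NOT on the curve.

Evaluate F(2, 3, 3) term-by-term (mod 7).
  -2*X**3 ↦ -2·8·1·1 = -16
  -3*X**2*Y ↦ -3·4·3·1 = -36
  2*X**2*Z ↦ 2·4·1·3 = 24
  -2*X*Y**2 ↦ -2·2·9·1 = -36
  -3*X*Y*Z ↦ -3·2·3·3 = -54
  2*X*Z**2 ↦ 2·2·1·9 = 36
  -3*Y**2*Z ↦ -3·1·9·3 = -81
  -3*Y*Z**2 ↦ -3·1·3·9 = -81
  -Z**3 ↦ -1·1·1·27 = -27
Sum: F(2, 3, 3) = (-16) + (-36) + (24) + (-36) + (-54) + (36) + (-81) + (-81) + (-27) = -271.
Reducing mod 7: -271 ≡ 2 (mod 7).
Since F(a, b, c) ≡ 2 ≠ 0 (mod 7), P does NOT lie on the curve.


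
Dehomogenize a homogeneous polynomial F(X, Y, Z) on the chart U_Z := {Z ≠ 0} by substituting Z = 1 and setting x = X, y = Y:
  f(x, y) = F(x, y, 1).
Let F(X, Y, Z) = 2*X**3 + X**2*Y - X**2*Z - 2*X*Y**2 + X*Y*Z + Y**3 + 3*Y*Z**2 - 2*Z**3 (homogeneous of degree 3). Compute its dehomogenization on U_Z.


f(x, y) = 2*x**3 + x**2*y - x**2 - 2*x*y**2 + x*y + y**3 + 3*y - 2

On U_Z we set Z = 1. Each monomial c·X^i·Y^j·Z^k in F becomes c·x^i·y^j·1^k = c·x^i·y^j.
Substituting Z = 1: F(X, Y, 1) = 2*x**3 + x**2*y - x**2 - 2*x*y**2 + x*y + y**3 + 3*y - 2.
Note: deg(f) ≤ deg(F) = 3; strict inequality happens when F is divisible by Z (lost terms).
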